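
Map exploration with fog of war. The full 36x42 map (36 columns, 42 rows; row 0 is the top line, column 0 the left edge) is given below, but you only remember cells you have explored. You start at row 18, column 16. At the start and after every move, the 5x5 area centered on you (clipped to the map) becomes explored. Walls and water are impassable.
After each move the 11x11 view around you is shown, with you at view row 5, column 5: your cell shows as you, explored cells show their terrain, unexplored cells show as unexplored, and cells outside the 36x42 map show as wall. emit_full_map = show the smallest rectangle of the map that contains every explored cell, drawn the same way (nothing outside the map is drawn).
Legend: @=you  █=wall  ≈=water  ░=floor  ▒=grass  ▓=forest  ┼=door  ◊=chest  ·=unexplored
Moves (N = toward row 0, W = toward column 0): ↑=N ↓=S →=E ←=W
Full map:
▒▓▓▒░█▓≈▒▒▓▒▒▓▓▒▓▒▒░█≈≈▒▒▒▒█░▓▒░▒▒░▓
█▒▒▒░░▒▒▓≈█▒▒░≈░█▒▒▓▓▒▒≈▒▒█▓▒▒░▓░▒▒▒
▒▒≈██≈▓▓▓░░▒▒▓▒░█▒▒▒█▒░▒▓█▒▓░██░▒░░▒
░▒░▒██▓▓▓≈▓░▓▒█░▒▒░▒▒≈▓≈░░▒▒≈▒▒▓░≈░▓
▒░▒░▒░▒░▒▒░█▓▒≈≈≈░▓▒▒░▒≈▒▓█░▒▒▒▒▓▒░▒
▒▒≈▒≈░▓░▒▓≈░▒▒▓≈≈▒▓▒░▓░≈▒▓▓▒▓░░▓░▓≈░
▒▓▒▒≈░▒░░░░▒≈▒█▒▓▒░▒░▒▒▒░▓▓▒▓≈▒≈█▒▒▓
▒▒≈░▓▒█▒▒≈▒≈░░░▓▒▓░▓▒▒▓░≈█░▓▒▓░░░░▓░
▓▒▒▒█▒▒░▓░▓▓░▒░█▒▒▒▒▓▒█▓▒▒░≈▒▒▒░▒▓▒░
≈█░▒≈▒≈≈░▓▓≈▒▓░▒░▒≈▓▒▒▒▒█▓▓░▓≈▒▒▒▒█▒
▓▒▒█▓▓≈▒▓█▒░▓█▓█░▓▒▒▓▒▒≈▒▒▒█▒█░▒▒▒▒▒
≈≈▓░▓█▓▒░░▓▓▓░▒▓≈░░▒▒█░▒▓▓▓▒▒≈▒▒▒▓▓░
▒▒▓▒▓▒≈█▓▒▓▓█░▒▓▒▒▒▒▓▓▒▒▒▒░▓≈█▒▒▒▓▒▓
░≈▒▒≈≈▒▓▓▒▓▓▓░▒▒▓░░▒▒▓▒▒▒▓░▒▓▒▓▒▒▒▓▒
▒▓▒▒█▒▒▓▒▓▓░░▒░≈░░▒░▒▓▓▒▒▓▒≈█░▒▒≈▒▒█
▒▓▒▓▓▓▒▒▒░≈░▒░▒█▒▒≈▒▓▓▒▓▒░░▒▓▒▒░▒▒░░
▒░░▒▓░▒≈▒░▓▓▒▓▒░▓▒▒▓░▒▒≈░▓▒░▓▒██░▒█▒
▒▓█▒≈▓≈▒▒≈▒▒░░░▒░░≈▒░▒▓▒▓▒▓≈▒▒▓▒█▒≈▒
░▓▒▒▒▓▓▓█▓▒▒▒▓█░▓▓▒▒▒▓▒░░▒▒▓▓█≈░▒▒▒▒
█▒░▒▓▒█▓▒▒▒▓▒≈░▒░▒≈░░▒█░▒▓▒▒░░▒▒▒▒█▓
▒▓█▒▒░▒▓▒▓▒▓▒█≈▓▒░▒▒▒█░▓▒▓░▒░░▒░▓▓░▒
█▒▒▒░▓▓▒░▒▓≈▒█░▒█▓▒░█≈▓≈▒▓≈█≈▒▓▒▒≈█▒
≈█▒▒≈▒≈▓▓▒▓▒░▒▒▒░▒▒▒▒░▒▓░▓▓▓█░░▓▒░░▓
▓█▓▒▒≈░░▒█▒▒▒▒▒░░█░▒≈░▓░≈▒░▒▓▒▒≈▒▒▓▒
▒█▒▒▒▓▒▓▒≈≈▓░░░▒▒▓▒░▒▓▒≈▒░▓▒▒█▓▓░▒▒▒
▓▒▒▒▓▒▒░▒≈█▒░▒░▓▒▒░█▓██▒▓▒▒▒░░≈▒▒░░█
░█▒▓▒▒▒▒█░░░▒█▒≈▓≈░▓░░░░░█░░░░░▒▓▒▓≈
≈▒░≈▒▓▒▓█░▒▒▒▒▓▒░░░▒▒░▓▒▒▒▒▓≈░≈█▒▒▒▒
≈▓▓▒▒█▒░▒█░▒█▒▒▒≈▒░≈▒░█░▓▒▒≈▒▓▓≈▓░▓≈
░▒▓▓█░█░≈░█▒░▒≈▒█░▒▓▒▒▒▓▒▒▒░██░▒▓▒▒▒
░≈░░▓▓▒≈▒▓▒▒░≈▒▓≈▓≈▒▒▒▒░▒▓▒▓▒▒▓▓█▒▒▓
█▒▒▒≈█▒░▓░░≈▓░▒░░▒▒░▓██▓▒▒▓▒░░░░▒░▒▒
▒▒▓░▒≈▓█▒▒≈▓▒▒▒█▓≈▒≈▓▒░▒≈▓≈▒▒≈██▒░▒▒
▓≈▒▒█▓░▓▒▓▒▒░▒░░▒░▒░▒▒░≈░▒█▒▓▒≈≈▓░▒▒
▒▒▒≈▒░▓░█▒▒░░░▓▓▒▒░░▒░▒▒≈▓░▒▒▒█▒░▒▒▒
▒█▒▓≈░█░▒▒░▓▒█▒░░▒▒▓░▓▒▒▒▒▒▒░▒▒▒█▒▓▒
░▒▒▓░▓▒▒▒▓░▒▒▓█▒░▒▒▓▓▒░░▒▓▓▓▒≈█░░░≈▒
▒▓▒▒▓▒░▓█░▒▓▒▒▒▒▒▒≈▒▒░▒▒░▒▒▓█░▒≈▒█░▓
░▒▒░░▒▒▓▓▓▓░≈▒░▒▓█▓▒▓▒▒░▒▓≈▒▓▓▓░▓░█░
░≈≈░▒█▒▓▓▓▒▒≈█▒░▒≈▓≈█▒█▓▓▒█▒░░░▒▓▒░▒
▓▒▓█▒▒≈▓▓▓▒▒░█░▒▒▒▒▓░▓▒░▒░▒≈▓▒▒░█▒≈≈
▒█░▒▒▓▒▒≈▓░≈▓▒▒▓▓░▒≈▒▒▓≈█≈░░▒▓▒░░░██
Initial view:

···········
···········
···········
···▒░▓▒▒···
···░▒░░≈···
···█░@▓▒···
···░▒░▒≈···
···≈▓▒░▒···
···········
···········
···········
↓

···········
···········
···▒░▓▒▒···
···░▒░░≈···
···█░▓▓▒···
···░▒@▒≈···
···≈▓▒░▒···
···░▒█▓▒···
···········
···········
···········

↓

···········
···▒░▓▒▒···
···░▒░░≈···
···█░▓▓▒···
···░▒░▒≈···
···≈▓@░▒···
···░▒█▓▒···
···▒▒░▒▒···
···········
···········
···········

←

···········
····▒░▓▒▒··
····░▒░░≈··
···▓█░▓▓▒··
···≈░▒░▒≈··
···█≈@▒░▒··
···█░▒█▓▒··
···▒▒▒░▒▒··
···········
···········
···········

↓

····▒░▓▒▒··
····░▒░░≈··
···▓█░▓▓▒··
···≈░▒░▒≈··
···█≈▓▒░▒··
···█░@█▓▒··
···▒▒▒░▒▒··
···▒▒░░█···
···········
···········
···········

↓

····░▒░░≈··
···▓█░▓▓▒··
···≈░▒░▒≈··
···█≈▓▒░▒··
···█░▒█▓▒··
···▒▒@░▒▒··
···▒▒░░█···
···░░▒▒▓···
···········
···········
···········

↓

···▓█░▓▓▒··
···≈░▒░▒≈··
···█≈▓▒░▒··
···█░▒█▓▒··
···▒▒▒░▒▒··
···▒▒@░█···
···░░▒▒▓···
···▒░▓▒▒···
···········
···········
···········

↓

···≈░▒░▒≈··
···█≈▓▒░▒··
···█░▒█▓▒··
···▒▒▒░▒▒··
···▒▒░░█···
···░░@▒▓···
···▒░▓▒▒···
···█▒≈▓≈···
···········
···········
···········

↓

···█≈▓▒░▒··
···█░▒█▓▒··
···▒▒▒░▒▒··
···▒▒░░█···
···░░▒▒▓···
···▒░@▒▒···
···█▒≈▓≈···
···▒▓▒░░···
···········
···········
···········

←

····█≈▓▒░▒·
····█░▒█▓▒·
····▒▒▒░▒▒·
···▒▒▒░░█··
···░░░▒▒▓··
···░▒@▓▒▒··
···▒█▒≈▓≈··
···▒▒▓▒░░··
···········
···········
···········

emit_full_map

··▒░▓▒▒
··░▒░░≈
·▓█░▓▓▒
·≈░▒░▒≈
·█≈▓▒░▒
·█░▒█▓▒
·▒▒▒░▒▒
▒▒▒░░█·
░░░▒▒▓·
░▒@▓▒▒·
▒█▒≈▓≈·
▒▒▓▒░░·

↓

····█░▒█▓▒·
····▒▒▒░▒▒·
···▒▒▒░░█··
···░░░▒▒▓··
···░▒░▓▒▒··
···▒█@≈▓≈··
···▒▒▓▒░░··
···█▒▒▒≈···
···········
···········
···········

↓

····▒▒▒░▒▒·
···▒▒▒░░█··
···░░░▒▒▓··
···░▒░▓▒▒··
···▒█▒≈▓≈··
···▒▒@▒░░··
···█▒▒▒≈···
···░▒≈▒█···
···········
···········
···········

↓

···▒▒▒░░█··
···░░░▒▒▓··
···░▒░▓▒▒··
···▒█▒≈▓≈··
···▒▒▓▒░░··
···█▒@▒≈···
···░▒≈▒█···
···░≈▒▓≈···
···········
···········
···········

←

····▒▒▒░░█·
····░░░▒▒▓·
····░▒░▓▒▒·
···░▒█▒≈▓≈·
···▒▒▒▓▒░░·
···▒█@▒▒≈··
···▒░▒≈▒█··
···▒░≈▒▓≈··
···········
···········
···········

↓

····░░░▒▒▓·
····░▒░▓▒▒·
···░▒█▒≈▓≈·
···▒▒▒▓▒░░·
···▒█▒▒▒≈··
···▒░@≈▒█··
···▒░≈▒▓≈··
···≈▓░▒░···
···········
···········
···········

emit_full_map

···▒░▓▒▒
···░▒░░≈
··▓█░▓▓▒
··≈░▒░▒≈
··█≈▓▒░▒
··█░▒█▓▒
··▒▒▒░▒▒
·▒▒▒░░█·
·░░░▒▒▓·
·░▒░▓▒▒·
░▒█▒≈▓≈·
▒▒▒▓▒░░·
▒█▒▒▒≈··
▒░@≈▒█··
▒░≈▒▓≈··
≈▓░▒░···

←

·····░░░▒▒▓
·····░▒░▓▒▒
····░▒█▒≈▓≈
···▒▒▒▒▓▒░░
···░▒█▒▒▒≈·
···█▒@▒≈▒█·
···▒▒░≈▒▓≈·
···░≈▓░▒░··
···········
···········
···········

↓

·····░▒░▓▒▒
····░▒█▒≈▓≈
···▒▒▒▒▓▒░░
···░▒█▒▒▒≈·
···█▒░▒≈▒█·
···▒▒@≈▒▓≈·
···░≈▓░▒░··
···≈▓▒▒▒···
···········
···········
···········

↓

····░▒█▒≈▓≈
···▒▒▒▒▓▒░░
···░▒█▒▒▒≈·
···█▒░▒≈▒█·
···▒▒░≈▒▓≈·
···░≈@░▒░··
···≈▓▒▒▒···
···▒▒░▒░···
···········
···········
···········

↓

···▒▒▒▒▓▒░░
···░▒█▒▒▒≈·
···█▒░▒≈▒█·
···▒▒░≈▒▓≈·
···░≈▓░▒░··
···≈▓@▒▒···
···▒▒░▒░···
···▒░░░▓···
···········
···········
···········

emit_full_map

····▒░▓▒▒
····░▒░░≈
···▓█░▓▓▒
···≈░▒░▒≈
···█≈▓▒░▒
···█░▒█▓▒
···▒▒▒░▒▒
··▒▒▒░░█·
··░░░▒▒▓·
··░▒░▓▒▒·
·░▒█▒≈▓≈·
▒▒▒▒▓▒░░·
░▒█▒▒▒≈··
█▒░▒≈▒█··
▒▒░≈▒▓≈··
░≈▓░▒░···
≈▓@▒▒····
▒▒░▒░····
▒░░░▓····

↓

···░▒█▒▒▒≈·
···█▒░▒≈▒█·
···▒▒░≈▒▓≈·
···░≈▓░▒░··
···≈▓▒▒▒···
···▒▒@▒░···
···▒░░░▓···
···░▓▒█▒···
···········
···········
···········

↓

···█▒░▒≈▒█·
···▒▒░≈▒▓≈·
···░≈▓░▒░··
···≈▓▒▒▒···
···▒▒░▒░···
···▒░@░▓···
···░▓▒█▒···
···░▒▒▓█···
···········
···········
···········

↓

···▒▒░≈▒▓≈·
···░≈▓░▒░··
···≈▓▒▒▒···
···▒▒░▒░···
···▒░░░▓···
···░▓@█▒···
···░▒▒▓█···
···▒▓▒▒▒···
···········
···········
···········

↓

···░≈▓░▒░··
···≈▓▒▒▒···
···▒▒░▒░···
···▒░░░▓···
···░▓▒█▒···
···░▒@▓█···
···▒▓▒▒▒···
···▓░≈▒░···
···········
···········
···········

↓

···≈▓▒▒▒···
···▒▒░▒░···
···▒░░░▓···
···░▓▒█▒···
···░▒▒▓█···
···▒▓@▒▒···
···▓░≈▒░···
···▒▒≈█▒···
···········
···········
███████████

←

····≈▓▒▒▒··
····▒▒░▒░··
····▒░░░▓··
···▒░▓▒█▒··
···▓░▒▒▓█··
···░▒@▒▒▒··
···▓▓░≈▒░··
···▓▒▒≈█▒··
···········
···········
███████████

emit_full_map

·····▒░▓▒▒
·····░▒░░≈
····▓█░▓▓▒
····≈░▒░▒≈
····█≈▓▒░▒
····█░▒█▓▒
····▒▒▒░▒▒
···▒▒▒░░█·
···░░░▒▒▓·
···░▒░▓▒▒·
··░▒█▒≈▓≈·
·▒▒▒▒▓▒░░·
·░▒█▒▒▒≈··
·█▒░▒≈▒█··
·▒▒░≈▒▓≈··
·░≈▓░▒░···
·≈▓▒▒▒····
·▒▒░▒░····
·▒░░░▓····
▒░▓▒█▒····
▓░▒▒▓█····
░▒@▒▒▒····
▓▓░≈▒░····
▓▒▒≈█▒····


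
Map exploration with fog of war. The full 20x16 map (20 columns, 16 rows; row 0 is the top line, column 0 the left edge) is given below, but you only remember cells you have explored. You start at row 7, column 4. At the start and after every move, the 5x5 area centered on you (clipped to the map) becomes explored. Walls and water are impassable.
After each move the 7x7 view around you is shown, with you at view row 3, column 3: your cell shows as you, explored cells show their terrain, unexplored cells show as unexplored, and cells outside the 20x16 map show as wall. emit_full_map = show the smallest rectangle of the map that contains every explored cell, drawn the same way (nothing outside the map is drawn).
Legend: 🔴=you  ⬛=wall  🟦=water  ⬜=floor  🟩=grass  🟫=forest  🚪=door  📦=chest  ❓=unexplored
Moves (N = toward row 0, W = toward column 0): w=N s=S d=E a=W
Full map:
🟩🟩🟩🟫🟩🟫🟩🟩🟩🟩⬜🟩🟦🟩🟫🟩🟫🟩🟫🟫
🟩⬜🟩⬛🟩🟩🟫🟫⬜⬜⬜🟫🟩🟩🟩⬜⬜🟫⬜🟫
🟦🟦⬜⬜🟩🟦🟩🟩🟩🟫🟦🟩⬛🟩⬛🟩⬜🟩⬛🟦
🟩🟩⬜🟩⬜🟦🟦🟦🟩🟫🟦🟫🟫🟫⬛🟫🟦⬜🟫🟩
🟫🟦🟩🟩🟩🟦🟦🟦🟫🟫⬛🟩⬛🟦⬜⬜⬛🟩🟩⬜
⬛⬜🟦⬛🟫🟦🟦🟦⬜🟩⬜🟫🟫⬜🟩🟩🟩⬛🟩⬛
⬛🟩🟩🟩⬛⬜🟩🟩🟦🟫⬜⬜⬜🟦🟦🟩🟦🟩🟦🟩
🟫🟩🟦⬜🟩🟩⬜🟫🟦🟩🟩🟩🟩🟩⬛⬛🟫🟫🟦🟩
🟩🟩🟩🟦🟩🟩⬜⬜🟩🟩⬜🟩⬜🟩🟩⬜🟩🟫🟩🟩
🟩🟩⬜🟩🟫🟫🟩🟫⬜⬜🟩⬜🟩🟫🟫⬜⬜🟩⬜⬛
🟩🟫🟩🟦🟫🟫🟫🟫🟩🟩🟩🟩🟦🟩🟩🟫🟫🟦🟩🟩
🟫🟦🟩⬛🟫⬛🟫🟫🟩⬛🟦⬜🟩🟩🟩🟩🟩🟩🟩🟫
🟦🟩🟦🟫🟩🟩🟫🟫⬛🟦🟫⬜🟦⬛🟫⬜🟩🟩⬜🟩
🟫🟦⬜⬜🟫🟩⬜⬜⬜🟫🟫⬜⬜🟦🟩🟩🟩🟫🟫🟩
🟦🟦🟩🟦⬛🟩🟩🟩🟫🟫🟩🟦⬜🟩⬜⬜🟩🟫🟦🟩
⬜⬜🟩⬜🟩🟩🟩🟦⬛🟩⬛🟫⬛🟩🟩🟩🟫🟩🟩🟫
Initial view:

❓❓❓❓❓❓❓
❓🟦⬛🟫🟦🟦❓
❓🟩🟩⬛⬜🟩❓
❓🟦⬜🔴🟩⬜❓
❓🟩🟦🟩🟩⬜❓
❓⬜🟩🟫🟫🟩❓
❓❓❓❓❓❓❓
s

❓🟦⬛🟫🟦🟦❓
❓🟩🟩⬛⬜🟩❓
❓🟦⬜🟩🟩⬜❓
❓🟩🟦🔴🟩⬜❓
❓⬜🟩🟫🟫🟩❓
❓🟩🟦🟫🟫🟫❓
❓❓❓❓❓❓❓

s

❓🟩🟩⬛⬜🟩❓
❓🟦⬜🟩🟩⬜❓
❓🟩🟦🟩🟩⬜❓
❓⬜🟩🔴🟫🟩❓
❓🟩🟦🟫🟫🟫❓
❓🟩⬛🟫⬛🟫❓
❓❓❓❓❓❓❓

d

🟩🟩⬛⬜🟩❓❓
🟦⬜🟩🟩⬜🟫❓
🟩🟦🟩🟩⬜⬜❓
⬜🟩🟫🔴🟩🟫❓
🟩🟦🟫🟫🟫🟫❓
🟩⬛🟫⬛🟫🟫❓
❓❓❓❓❓❓❓

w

🟦⬛🟫🟦🟦❓❓
🟩🟩⬛⬜🟩🟩❓
🟦⬜🟩🟩⬜🟫❓
🟩🟦🟩🔴⬜⬜❓
⬜🟩🟫🟫🟩🟫❓
🟩🟦🟫🟫🟫🟫❓
🟩⬛🟫⬛🟫🟫❓

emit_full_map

🟦⬛🟫🟦🟦❓
🟩🟩⬛⬜🟩🟩
🟦⬜🟩🟩⬜🟫
🟩🟦🟩🔴⬜⬜
⬜🟩🟫🟫🟩🟫
🟩🟦🟫🟫🟫🟫
🟩⬛🟫⬛🟫🟫

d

⬛🟫🟦🟦❓❓❓
🟩⬛⬜🟩🟩🟦❓
⬜🟩🟩⬜🟫🟦❓
🟦🟩🟩🔴⬜🟩❓
🟩🟫🟫🟩🟫⬜❓
🟦🟫🟫🟫🟫🟩❓
⬛🟫⬛🟫🟫❓❓

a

🟦⬛🟫🟦🟦❓❓
🟩🟩⬛⬜🟩🟩🟦
🟦⬜🟩🟩⬜🟫🟦
🟩🟦🟩🔴⬜⬜🟩
⬜🟩🟫🟫🟩🟫⬜
🟩🟦🟫🟫🟫🟫🟩
🟩⬛🟫⬛🟫🟫❓

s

🟩🟩⬛⬜🟩🟩🟦
🟦⬜🟩🟩⬜🟫🟦
🟩🟦🟩🟩⬜⬜🟩
⬜🟩🟫🔴🟩🟫⬜
🟩🟦🟫🟫🟫🟫🟩
🟩⬛🟫⬛🟫🟫❓
❓❓❓❓❓❓❓

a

❓🟩🟩⬛⬜🟩🟩
❓🟦⬜🟩🟩⬜🟫
❓🟩🟦🟩🟩⬜⬜
❓⬜🟩🔴🟫🟩🟫
❓🟩🟦🟫🟫🟫🟫
❓🟩⬛🟫⬛🟫🟫
❓❓❓❓❓❓❓

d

🟩🟩⬛⬜🟩🟩🟦
🟦⬜🟩🟩⬜🟫🟦
🟩🟦🟩🟩⬜⬜🟩
⬜🟩🟫🔴🟩🟫⬜
🟩🟦🟫🟫🟫🟫🟩
🟩⬛🟫⬛🟫🟫❓
❓❓❓❓❓❓❓

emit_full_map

🟦⬛🟫🟦🟦❓❓
🟩🟩⬛⬜🟩🟩🟦
🟦⬜🟩🟩⬜🟫🟦
🟩🟦🟩🟩⬜⬜🟩
⬜🟩🟫🔴🟩🟫⬜
🟩🟦🟫🟫🟫🟫🟩
🟩⬛🟫⬛🟫🟫❓


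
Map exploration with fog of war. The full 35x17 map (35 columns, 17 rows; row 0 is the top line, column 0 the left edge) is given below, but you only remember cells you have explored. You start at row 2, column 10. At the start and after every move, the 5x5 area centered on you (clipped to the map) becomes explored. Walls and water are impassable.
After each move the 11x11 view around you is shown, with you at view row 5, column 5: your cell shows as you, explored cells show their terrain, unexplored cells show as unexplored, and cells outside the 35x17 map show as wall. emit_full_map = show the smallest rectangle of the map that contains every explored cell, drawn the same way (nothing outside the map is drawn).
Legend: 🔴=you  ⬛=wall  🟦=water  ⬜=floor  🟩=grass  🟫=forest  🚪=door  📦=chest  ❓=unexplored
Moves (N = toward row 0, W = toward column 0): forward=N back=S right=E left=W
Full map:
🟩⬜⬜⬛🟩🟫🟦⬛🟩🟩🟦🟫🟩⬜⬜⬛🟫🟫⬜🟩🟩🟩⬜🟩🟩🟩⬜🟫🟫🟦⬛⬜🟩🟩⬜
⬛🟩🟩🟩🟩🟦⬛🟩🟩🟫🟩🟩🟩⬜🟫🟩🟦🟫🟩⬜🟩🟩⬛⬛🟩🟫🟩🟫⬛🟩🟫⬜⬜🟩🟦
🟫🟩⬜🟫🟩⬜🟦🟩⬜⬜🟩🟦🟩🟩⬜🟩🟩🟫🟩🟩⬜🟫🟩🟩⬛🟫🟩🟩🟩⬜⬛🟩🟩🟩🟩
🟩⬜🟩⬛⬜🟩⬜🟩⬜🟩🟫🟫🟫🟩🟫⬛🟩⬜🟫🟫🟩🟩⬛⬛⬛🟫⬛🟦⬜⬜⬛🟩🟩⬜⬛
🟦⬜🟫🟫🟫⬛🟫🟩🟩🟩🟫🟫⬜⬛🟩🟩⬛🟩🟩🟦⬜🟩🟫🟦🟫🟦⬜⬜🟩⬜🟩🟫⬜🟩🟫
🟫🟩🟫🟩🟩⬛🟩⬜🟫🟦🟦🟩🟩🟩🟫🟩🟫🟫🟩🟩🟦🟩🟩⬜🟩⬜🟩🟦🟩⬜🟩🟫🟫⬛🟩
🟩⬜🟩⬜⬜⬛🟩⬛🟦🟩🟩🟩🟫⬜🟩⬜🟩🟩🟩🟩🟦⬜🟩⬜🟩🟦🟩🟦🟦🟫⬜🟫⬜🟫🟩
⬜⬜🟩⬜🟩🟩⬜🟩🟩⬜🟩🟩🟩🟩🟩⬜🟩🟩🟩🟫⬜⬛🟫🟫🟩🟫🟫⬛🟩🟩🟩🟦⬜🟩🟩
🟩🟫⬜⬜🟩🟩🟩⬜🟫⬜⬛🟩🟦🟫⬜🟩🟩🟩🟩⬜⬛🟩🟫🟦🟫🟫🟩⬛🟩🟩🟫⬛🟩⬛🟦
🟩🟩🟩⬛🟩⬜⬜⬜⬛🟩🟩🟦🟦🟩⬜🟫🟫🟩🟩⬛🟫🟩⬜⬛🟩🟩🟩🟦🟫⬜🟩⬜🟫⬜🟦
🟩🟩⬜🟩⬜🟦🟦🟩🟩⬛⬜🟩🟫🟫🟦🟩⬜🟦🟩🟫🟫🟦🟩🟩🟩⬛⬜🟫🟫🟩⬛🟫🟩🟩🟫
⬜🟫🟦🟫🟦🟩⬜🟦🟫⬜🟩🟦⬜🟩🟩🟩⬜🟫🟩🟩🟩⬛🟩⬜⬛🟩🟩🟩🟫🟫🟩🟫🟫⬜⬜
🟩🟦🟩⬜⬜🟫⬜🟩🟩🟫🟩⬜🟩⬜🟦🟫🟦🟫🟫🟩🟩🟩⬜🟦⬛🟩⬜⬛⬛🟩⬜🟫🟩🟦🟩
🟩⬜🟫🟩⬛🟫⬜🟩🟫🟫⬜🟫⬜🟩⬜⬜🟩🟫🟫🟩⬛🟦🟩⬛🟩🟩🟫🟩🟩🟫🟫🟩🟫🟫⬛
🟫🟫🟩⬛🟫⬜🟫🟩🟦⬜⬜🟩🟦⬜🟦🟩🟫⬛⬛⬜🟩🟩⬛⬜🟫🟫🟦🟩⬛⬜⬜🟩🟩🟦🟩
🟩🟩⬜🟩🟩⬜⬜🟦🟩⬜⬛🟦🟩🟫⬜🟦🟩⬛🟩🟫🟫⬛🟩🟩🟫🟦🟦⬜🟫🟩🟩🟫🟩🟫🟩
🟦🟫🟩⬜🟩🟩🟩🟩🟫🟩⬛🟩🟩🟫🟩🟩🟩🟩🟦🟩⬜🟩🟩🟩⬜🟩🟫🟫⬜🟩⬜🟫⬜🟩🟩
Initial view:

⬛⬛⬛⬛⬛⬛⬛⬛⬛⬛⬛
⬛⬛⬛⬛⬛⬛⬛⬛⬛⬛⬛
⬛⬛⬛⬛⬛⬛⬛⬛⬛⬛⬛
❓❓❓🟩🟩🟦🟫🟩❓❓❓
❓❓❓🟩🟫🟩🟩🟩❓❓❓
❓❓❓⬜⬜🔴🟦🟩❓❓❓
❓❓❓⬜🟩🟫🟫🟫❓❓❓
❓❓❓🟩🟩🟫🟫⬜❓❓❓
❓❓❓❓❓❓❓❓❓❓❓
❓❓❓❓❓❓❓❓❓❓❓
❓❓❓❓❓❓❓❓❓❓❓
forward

⬛⬛⬛⬛⬛⬛⬛⬛⬛⬛⬛
⬛⬛⬛⬛⬛⬛⬛⬛⬛⬛⬛
⬛⬛⬛⬛⬛⬛⬛⬛⬛⬛⬛
⬛⬛⬛⬛⬛⬛⬛⬛⬛⬛⬛
❓❓❓🟩🟩🟦🟫🟩❓❓❓
❓❓❓🟩🟫🔴🟩🟩❓❓❓
❓❓❓⬜⬜🟩🟦🟩❓❓❓
❓❓❓⬜🟩🟫🟫🟫❓❓❓
❓❓❓🟩🟩🟫🟫⬜❓❓❓
❓❓❓❓❓❓❓❓❓❓❓
❓❓❓❓❓❓❓❓❓❓❓

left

⬛⬛⬛⬛⬛⬛⬛⬛⬛⬛⬛
⬛⬛⬛⬛⬛⬛⬛⬛⬛⬛⬛
⬛⬛⬛⬛⬛⬛⬛⬛⬛⬛⬛
⬛⬛⬛⬛⬛⬛⬛⬛⬛⬛⬛
❓❓❓⬛🟩🟩🟦🟫🟩❓❓
❓❓❓🟩🟩🔴🟩🟩🟩❓❓
❓❓❓🟩⬜⬜🟩🟦🟩❓❓
❓❓❓🟩⬜🟩🟫🟫🟫❓❓
❓❓❓❓🟩🟩🟫🟫⬜❓❓
❓❓❓❓❓❓❓❓❓❓❓
❓❓❓❓❓❓❓❓❓❓❓

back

⬛⬛⬛⬛⬛⬛⬛⬛⬛⬛⬛
⬛⬛⬛⬛⬛⬛⬛⬛⬛⬛⬛
⬛⬛⬛⬛⬛⬛⬛⬛⬛⬛⬛
❓❓❓⬛🟩🟩🟦🟫🟩❓❓
❓❓❓🟩🟩🟫🟩🟩🟩❓❓
❓❓❓🟩⬜🔴🟩🟦🟩❓❓
❓❓❓🟩⬜🟩🟫🟫🟫❓❓
❓❓❓🟩🟩🟩🟫🟫⬜❓❓
❓❓❓❓❓❓❓❓❓❓❓
❓❓❓❓❓❓❓❓❓❓❓
❓❓❓❓❓❓❓❓❓❓❓

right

⬛⬛⬛⬛⬛⬛⬛⬛⬛⬛⬛
⬛⬛⬛⬛⬛⬛⬛⬛⬛⬛⬛
⬛⬛⬛⬛⬛⬛⬛⬛⬛⬛⬛
❓❓⬛🟩🟩🟦🟫🟩❓❓❓
❓❓🟩🟩🟫🟩🟩🟩❓❓❓
❓❓🟩⬜⬜🔴🟦🟩❓❓❓
❓❓🟩⬜🟩🟫🟫🟫❓❓❓
❓❓🟩🟩🟩🟫🟫⬜❓❓❓
❓❓❓❓❓❓❓❓❓❓❓
❓❓❓❓❓❓❓❓❓❓❓
❓❓❓❓❓❓❓❓❓❓❓

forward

⬛⬛⬛⬛⬛⬛⬛⬛⬛⬛⬛
⬛⬛⬛⬛⬛⬛⬛⬛⬛⬛⬛
⬛⬛⬛⬛⬛⬛⬛⬛⬛⬛⬛
⬛⬛⬛⬛⬛⬛⬛⬛⬛⬛⬛
❓❓⬛🟩🟩🟦🟫🟩❓❓❓
❓❓🟩🟩🟫🔴🟩🟩❓❓❓
❓❓🟩⬜⬜🟩🟦🟩❓❓❓
❓❓🟩⬜🟩🟫🟫🟫❓❓❓
❓❓🟩🟩🟩🟫🟫⬜❓❓❓
❓❓❓❓❓❓❓❓❓❓❓
❓❓❓❓❓❓❓❓❓❓❓

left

⬛⬛⬛⬛⬛⬛⬛⬛⬛⬛⬛
⬛⬛⬛⬛⬛⬛⬛⬛⬛⬛⬛
⬛⬛⬛⬛⬛⬛⬛⬛⬛⬛⬛
⬛⬛⬛⬛⬛⬛⬛⬛⬛⬛⬛
❓❓❓⬛🟩🟩🟦🟫🟩❓❓
❓❓❓🟩🟩🔴🟩🟩🟩❓❓
❓❓❓🟩⬜⬜🟩🟦🟩❓❓
❓❓❓🟩⬜🟩🟫🟫🟫❓❓
❓❓❓🟩🟩🟩🟫🟫⬜❓❓
❓❓❓❓❓❓❓❓❓❓❓
❓❓❓❓❓❓❓❓❓❓❓

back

⬛⬛⬛⬛⬛⬛⬛⬛⬛⬛⬛
⬛⬛⬛⬛⬛⬛⬛⬛⬛⬛⬛
⬛⬛⬛⬛⬛⬛⬛⬛⬛⬛⬛
❓❓❓⬛🟩🟩🟦🟫🟩❓❓
❓❓❓🟩🟩🟫🟩🟩🟩❓❓
❓❓❓🟩⬜🔴🟩🟦🟩❓❓
❓❓❓🟩⬜🟩🟫🟫🟫❓❓
❓❓❓🟩🟩🟩🟫🟫⬜❓❓
❓❓❓❓❓❓❓❓❓❓❓
❓❓❓❓❓❓❓❓❓❓❓
❓❓❓❓❓❓❓❓❓❓❓

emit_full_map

⬛🟩🟩🟦🟫🟩
🟩🟩🟫🟩🟩🟩
🟩⬜🔴🟩🟦🟩
🟩⬜🟩🟫🟫🟫
🟩🟩🟩🟫🟫⬜

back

⬛⬛⬛⬛⬛⬛⬛⬛⬛⬛⬛
⬛⬛⬛⬛⬛⬛⬛⬛⬛⬛⬛
❓❓❓⬛🟩🟩🟦🟫🟩❓❓
❓❓❓🟩🟩🟫🟩🟩🟩❓❓
❓❓❓🟩⬜⬜🟩🟦🟩❓❓
❓❓❓🟩⬜🔴🟫🟫🟫❓❓
❓❓❓🟩🟩🟩🟫🟫⬜❓❓
❓❓❓⬜🟫🟦🟦🟩❓❓❓
❓❓❓❓❓❓❓❓❓❓❓
❓❓❓❓❓❓❓❓❓❓❓
❓❓❓❓❓❓❓❓❓❓❓

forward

⬛⬛⬛⬛⬛⬛⬛⬛⬛⬛⬛
⬛⬛⬛⬛⬛⬛⬛⬛⬛⬛⬛
⬛⬛⬛⬛⬛⬛⬛⬛⬛⬛⬛
❓❓❓⬛🟩🟩🟦🟫🟩❓❓
❓❓❓🟩🟩🟫🟩🟩🟩❓❓
❓❓❓🟩⬜🔴🟩🟦🟩❓❓
❓❓❓🟩⬜🟩🟫🟫🟫❓❓
❓❓❓🟩🟩🟩🟫🟫⬜❓❓
❓❓❓⬜🟫🟦🟦🟩❓❓❓
❓❓❓❓❓❓❓❓❓❓❓
❓❓❓❓❓❓❓❓❓❓❓

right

⬛⬛⬛⬛⬛⬛⬛⬛⬛⬛⬛
⬛⬛⬛⬛⬛⬛⬛⬛⬛⬛⬛
⬛⬛⬛⬛⬛⬛⬛⬛⬛⬛⬛
❓❓⬛🟩🟩🟦🟫🟩❓❓❓
❓❓🟩🟩🟫🟩🟩🟩❓❓❓
❓❓🟩⬜⬜🔴🟦🟩❓❓❓
❓❓🟩⬜🟩🟫🟫🟫❓❓❓
❓❓🟩🟩🟩🟫🟫⬜❓❓❓
❓❓⬜🟫🟦🟦🟩❓❓❓❓
❓❓❓❓❓❓❓❓❓❓❓
❓❓❓❓❓❓❓❓❓❓❓

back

⬛⬛⬛⬛⬛⬛⬛⬛⬛⬛⬛
⬛⬛⬛⬛⬛⬛⬛⬛⬛⬛⬛
❓❓⬛🟩🟩🟦🟫🟩❓❓❓
❓❓🟩🟩🟫🟩🟩🟩❓❓❓
❓❓🟩⬜⬜🟩🟦🟩❓❓❓
❓❓🟩⬜🟩🔴🟫🟫❓❓❓
❓❓🟩🟩🟩🟫🟫⬜❓❓❓
❓❓⬜🟫🟦🟦🟩🟩❓❓❓
❓❓❓❓❓❓❓❓❓❓❓
❓❓❓❓❓❓❓❓❓❓❓
❓❓❓❓❓❓❓❓❓❓❓

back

⬛⬛⬛⬛⬛⬛⬛⬛⬛⬛⬛
❓❓⬛🟩🟩🟦🟫🟩❓❓❓
❓❓🟩🟩🟫🟩🟩🟩❓❓❓
❓❓🟩⬜⬜🟩🟦🟩❓❓❓
❓❓🟩⬜🟩🟫🟫🟫❓❓❓
❓❓🟩🟩🟩🔴🟫⬜❓❓❓
❓❓⬜🟫🟦🟦🟩🟩❓❓❓
❓❓❓🟦🟩🟩🟩🟫❓❓❓
❓❓❓❓❓❓❓❓❓❓❓
❓❓❓❓❓❓❓❓❓❓❓
❓❓❓❓❓❓❓❓❓❓❓

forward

⬛⬛⬛⬛⬛⬛⬛⬛⬛⬛⬛
⬛⬛⬛⬛⬛⬛⬛⬛⬛⬛⬛
❓❓⬛🟩🟩🟦🟫🟩❓❓❓
❓❓🟩🟩🟫🟩🟩🟩❓❓❓
❓❓🟩⬜⬜🟩🟦🟩❓❓❓
❓❓🟩⬜🟩🔴🟫🟫❓❓❓
❓❓🟩🟩🟩🟫🟫⬜❓❓❓
❓❓⬜🟫🟦🟦🟩🟩❓❓❓
❓❓❓🟦🟩🟩🟩🟫❓❓❓
❓❓❓❓❓❓❓❓❓❓❓
❓❓❓❓❓❓❓❓❓❓❓

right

⬛⬛⬛⬛⬛⬛⬛⬛⬛⬛⬛
⬛⬛⬛⬛⬛⬛⬛⬛⬛⬛⬛
❓⬛🟩🟩🟦🟫🟩❓❓❓❓
❓🟩🟩🟫🟩🟩🟩⬜❓❓❓
❓🟩⬜⬜🟩🟦🟩🟩❓❓❓
❓🟩⬜🟩🟫🔴🟫🟩❓❓❓
❓🟩🟩🟩🟫🟫⬜⬛❓❓❓
❓⬜🟫🟦🟦🟩🟩🟩❓❓❓
❓❓🟦🟩🟩🟩🟫❓❓❓❓
❓❓❓❓❓❓❓❓❓❓❓
❓❓❓❓❓❓❓❓❓❓❓

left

⬛⬛⬛⬛⬛⬛⬛⬛⬛⬛⬛
⬛⬛⬛⬛⬛⬛⬛⬛⬛⬛⬛
❓❓⬛🟩🟩🟦🟫🟩❓❓❓
❓❓🟩🟩🟫🟩🟩🟩⬜❓❓
❓❓🟩⬜⬜🟩🟦🟩🟩❓❓
❓❓🟩⬜🟩🔴🟫🟫🟩❓❓
❓❓🟩🟩🟩🟫🟫⬜⬛❓❓
❓❓⬜🟫🟦🟦🟩🟩🟩❓❓
❓❓❓🟦🟩🟩🟩🟫❓❓❓
❓❓❓❓❓❓❓❓❓❓❓
❓❓❓❓❓❓❓❓❓❓❓

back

⬛⬛⬛⬛⬛⬛⬛⬛⬛⬛⬛
❓❓⬛🟩🟩🟦🟫🟩❓❓❓
❓❓🟩🟩🟫🟩🟩🟩⬜❓❓
❓❓🟩⬜⬜🟩🟦🟩🟩❓❓
❓❓🟩⬜🟩🟫🟫🟫🟩❓❓
❓❓🟩🟩🟩🔴🟫⬜⬛❓❓
❓❓⬜🟫🟦🟦🟩🟩🟩❓❓
❓❓❓🟦🟩🟩🟩🟫❓❓❓
❓❓❓❓❓❓❓❓❓❓❓
❓❓❓❓❓❓❓❓❓❓❓
❓❓❓❓❓❓❓❓❓❓❓

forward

⬛⬛⬛⬛⬛⬛⬛⬛⬛⬛⬛
⬛⬛⬛⬛⬛⬛⬛⬛⬛⬛⬛
❓❓⬛🟩🟩🟦🟫🟩❓❓❓
❓❓🟩🟩🟫🟩🟩🟩⬜❓❓
❓❓🟩⬜⬜🟩🟦🟩🟩❓❓
❓❓🟩⬜🟩🔴🟫🟫🟩❓❓
❓❓🟩🟩🟩🟫🟫⬜⬛❓❓
❓❓⬜🟫🟦🟦🟩🟩🟩❓❓
❓❓❓🟦🟩🟩🟩🟫❓❓❓
❓❓❓❓❓❓❓❓❓❓❓
❓❓❓❓❓❓❓❓❓❓❓

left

⬛⬛⬛⬛⬛⬛⬛⬛⬛⬛⬛
⬛⬛⬛⬛⬛⬛⬛⬛⬛⬛⬛
❓❓❓⬛🟩🟩🟦🟫🟩❓❓
❓❓❓🟩🟩🟫🟩🟩🟩⬜❓
❓❓❓🟩⬜⬜🟩🟦🟩🟩❓
❓❓❓🟩⬜🔴🟫🟫🟫🟩❓
❓❓❓🟩🟩🟩🟫🟫⬜⬛❓
❓❓❓⬜🟫🟦🟦🟩🟩🟩❓
❓❓❓❓🟦🟩🟩🟩🟫❓❓
❓❓❓❓❓❓❓❓❓❓❓
❓❓❓❓❓❓❓❓❓❓❓

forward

⬛⬛⬛⬛⬛⬛⬛⬛⬛⬛⬛
⬛⬛⬛⬛⬛⬛⬛⬛⬛⬛⬛
⬛⬛⬛⬛⬛⬛⬛⬛⬛⬛⬛
❓❓❓⬛🟩🟩🟦🟫🟩❓❓
❓❓❓🟩🟩🟫🟩🟩🟩⬜❓
❓❓❓🟩⬜🔴🟩🟦🟩🟩❓
❓❓❓🟩⬜🟩🟫🟫🟫🟩❓
❓❓❓🟩🟩🟩🟫🟫⬜⬛❓
❓❓❓⬜🟫🟦🟦🟩🟩🟩❓
❓❓❓❓🟦🟩🟩🟩🟫❓❓
❓❓❓❓❓❓❓❓❓❓❓

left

⬛⬛⬛⬛⬛⬛⬛⬛⬛⬛⬛
⬛⬛⬛⬛⬛⬛⬛⬛⬛⬛⬛
⬛⬛⬛⬛⬛⬛⬛⬛⬛⬛⬛
❓❓❓🟦⬛🟩🟩🟦🟫🟩❓
❓❓❓⬛🟩🟩🟫🟩🟩🟩⬜
❓❓❓🟦🟩🔴⬜🟩🟦🟩🟩
❓❓❓⬜🟩⬜🟩🟫🟫🟫🟩
❓❓❓🟫🟩🟩🟩🟫🟫⬜⬛
❓❓❓❓⬜🟫🟦🟦🟩🟩🟩
❓❓❓❓❓🟦🟩🟩🟩🟫❓
❓❓❓❓❓❓❓❓❓❓❓

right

⬛⬛⬛⬛⬛⬛⬛⬛⬛⬛⬛
⬛⬛⬛⬛⬛⬛⬛⬛⬛⬛⬛
⬛⬛⬛⬛⬛⬛⬛⬛⬛⬛⬛
❓❓🟦⬛🟩🟩🟦🟫🟩❓❓
❓❓⬛🟩🟩🟫🟩🟩🟩⬜❓
❓❓🟦🟩⬜🔴🟩🟦🟩🟩❓
❓❓⬜🟩⬜🟩🟫🟫🟫🟩❓
❓❓🟫🟩🟩🟩🟫🟫⬜⬛❓
❓❓❓⬜🟫🟦🟦🟩🟩🟩❓
❓❓❓❓🟦🟩🟩🟩🟫❓❓
❓❓❓❓❓❓❓❓❓❓❓

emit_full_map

🟦⬛🟩🟩🟦🟫🟩❓
⬛🟩🟩🟫🟩🟩🟩⬜
🟦🟩⬜🔴🟩🟦🟩🟩
⬜🟩⬜🟩🟫🟫🟫🟩
🟫🟩🟩🟩🟫🟫⬜⬛
❓⬜🟫🟦🟦🟩🟩🟩
❓❓🟦🟩🟩🟩🟫❓

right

⬛⬛⬛⬛⬛⬛⬛⬛⬛⬛⬛
⬛⬛⬛⬛⬛⬛⬛⬛⬛⬛⬛
⬛⬛⬛⬛⬛⬛⬛⬛⬛⬛⬛
❓🟦⬛🟩🟩🟦🟫🟩❓❓❓
❓⬛🟩🟩🟫🟩🟩🟩⬜❓❓
❓🟦🟩⬜⬜🔴🟦🟩🟩❓❓
❓⬜🟩⬜🟩🟫🟫🟫🟩❓❓
❓🟫🟩🟩🟩🟫🟫⬜⬛❓❓
❓❓⬜🟫🟦🟦🟩🟩🟩❓❓
❓❓❓🟦🟩🟩🟩🟫❓❓❓
❓❓❓❓❓❓❓❓❓❓❓

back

⬛⬛⬛⬛⬛⬛⬛⬛⬛⬛⬛
⬛⬛⬛⬛⬛⬛⬛⬛⬛⬛⬛
❓🟦⬛🟩🟩🟦🟫🟩❓❓❓
❓⬛🟩🟩🟫🟩🟩🟩⬜❓❓
❓🟦🟩⬜⬜🟩🟦🟩🟩❓❓
❓⬜🟩⬜🟩🔴🟫🟫🟩❓❓
❓🟫🟩🟩🟩🟫🟫⬜⬛❓❓
❓❓⬜🟫🟦🟦🟩🟩🟩❓❓
❓❓❓🟦🟩🟩🟩🟫❓❓❓
❓❓❓❓❓❓❓❓❓❓❓
❓❓❓❓❓❓❓❓❓❓❓

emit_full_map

🟦⬛🟩🟩🟦🟫🟩❓
⬛🟩🟩🟫🟩🟩🟩⬜
🟦🟩⬜⬜🟩🟦🟩🟩
⬜🟩⬜🟩🔴🟫🟫🟩
🟫🟩🟩🟩🟫🟫⬜⬛
❓⬜🟫🟦🟦🟩🟩🟩
❓❓🟦🟩🟩🟩🟫❓


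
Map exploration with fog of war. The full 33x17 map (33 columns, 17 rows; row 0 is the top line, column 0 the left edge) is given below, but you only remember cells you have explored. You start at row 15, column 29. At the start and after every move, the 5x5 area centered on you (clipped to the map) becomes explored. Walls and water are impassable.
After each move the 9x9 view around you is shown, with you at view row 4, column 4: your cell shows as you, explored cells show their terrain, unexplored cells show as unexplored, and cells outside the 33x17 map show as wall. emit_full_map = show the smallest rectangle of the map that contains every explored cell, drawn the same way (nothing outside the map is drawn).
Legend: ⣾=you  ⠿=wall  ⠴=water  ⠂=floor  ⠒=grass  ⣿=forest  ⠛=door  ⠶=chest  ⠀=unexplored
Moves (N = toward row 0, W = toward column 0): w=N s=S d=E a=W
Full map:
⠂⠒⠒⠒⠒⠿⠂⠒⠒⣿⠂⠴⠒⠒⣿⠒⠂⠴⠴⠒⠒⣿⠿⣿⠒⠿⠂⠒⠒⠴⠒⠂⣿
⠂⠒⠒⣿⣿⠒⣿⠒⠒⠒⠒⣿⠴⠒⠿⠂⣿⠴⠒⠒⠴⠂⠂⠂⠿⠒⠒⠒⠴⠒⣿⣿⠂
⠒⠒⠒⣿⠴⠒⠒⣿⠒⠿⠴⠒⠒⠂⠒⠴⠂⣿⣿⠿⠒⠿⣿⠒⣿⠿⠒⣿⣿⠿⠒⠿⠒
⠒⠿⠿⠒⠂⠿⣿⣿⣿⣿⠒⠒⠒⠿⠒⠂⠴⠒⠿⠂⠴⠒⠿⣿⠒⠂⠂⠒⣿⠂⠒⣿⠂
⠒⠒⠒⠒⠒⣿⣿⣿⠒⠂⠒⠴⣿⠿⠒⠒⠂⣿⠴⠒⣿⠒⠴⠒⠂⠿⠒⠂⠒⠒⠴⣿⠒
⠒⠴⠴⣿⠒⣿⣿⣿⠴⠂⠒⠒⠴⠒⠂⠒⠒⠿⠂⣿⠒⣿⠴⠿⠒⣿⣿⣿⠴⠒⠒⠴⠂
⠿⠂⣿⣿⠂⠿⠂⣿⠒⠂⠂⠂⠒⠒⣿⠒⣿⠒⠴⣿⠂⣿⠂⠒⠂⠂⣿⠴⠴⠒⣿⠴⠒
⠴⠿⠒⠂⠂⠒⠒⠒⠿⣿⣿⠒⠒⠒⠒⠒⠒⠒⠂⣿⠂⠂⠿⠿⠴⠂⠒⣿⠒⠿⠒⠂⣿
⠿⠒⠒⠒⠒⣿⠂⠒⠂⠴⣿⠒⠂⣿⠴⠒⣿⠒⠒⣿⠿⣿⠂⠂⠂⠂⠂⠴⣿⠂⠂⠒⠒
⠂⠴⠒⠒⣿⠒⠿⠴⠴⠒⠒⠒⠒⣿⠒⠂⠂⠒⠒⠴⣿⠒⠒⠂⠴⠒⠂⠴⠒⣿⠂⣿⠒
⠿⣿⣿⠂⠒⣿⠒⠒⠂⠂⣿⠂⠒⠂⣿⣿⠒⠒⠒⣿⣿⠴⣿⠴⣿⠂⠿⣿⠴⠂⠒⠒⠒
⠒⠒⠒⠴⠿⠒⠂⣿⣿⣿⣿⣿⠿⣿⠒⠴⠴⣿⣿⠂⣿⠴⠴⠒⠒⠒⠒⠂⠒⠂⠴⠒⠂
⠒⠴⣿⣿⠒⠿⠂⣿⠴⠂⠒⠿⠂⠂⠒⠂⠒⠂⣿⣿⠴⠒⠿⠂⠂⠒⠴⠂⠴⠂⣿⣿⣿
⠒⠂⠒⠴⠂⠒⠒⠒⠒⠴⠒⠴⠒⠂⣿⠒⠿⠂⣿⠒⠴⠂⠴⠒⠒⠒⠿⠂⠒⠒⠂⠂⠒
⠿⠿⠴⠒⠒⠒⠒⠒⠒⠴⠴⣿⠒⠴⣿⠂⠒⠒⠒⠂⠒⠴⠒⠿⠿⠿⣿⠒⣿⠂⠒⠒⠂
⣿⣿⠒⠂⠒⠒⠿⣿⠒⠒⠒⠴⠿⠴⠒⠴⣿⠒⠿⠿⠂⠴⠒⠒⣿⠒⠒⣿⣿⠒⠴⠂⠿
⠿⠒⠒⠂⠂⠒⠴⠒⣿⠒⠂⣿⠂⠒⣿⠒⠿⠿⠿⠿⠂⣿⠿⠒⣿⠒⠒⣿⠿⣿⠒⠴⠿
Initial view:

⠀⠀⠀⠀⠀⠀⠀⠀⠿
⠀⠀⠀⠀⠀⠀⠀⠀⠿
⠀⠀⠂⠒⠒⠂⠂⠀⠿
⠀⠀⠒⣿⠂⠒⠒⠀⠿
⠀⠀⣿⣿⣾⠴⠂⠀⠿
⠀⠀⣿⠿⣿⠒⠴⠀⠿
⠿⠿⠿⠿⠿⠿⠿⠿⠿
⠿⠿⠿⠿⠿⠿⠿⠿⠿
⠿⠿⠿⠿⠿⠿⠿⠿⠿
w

⠀⠀⠀⠀⠀⠀⠀⠀⠿
⠀⠀⠀⠀⠀⠀⠀⠀⠿
⠀⠀⠂⠴⠂⣿⣿⠀⠿
⠀⠀⠂⠒⠒⠂⠂⠀⠿
⠀⠀⠒⣿⣾⠒⠒⠀⠿
⠀⠀⣿⣿⠒⠴⠂⠀⠿
⠀⠀⣿⠿⣿⠒⠴⠀⠿
⠿⠿⠿⠿⠿⠿⠿⠿⠿
⠿⠿⠿⠿⠿⠿⠿⠿⠿

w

⠀⠀⠀⠀⠀⠀⠀⠀⠿
⠀⠀⠀⠀⠀⠀⠀⠀⠿
⠀⠀⠂⠒⠂⠴⠒⠀⠿
⠀⠀⠂⠴⠂⣿⣿⠀⠿
⠀⠀⠂⠒⣾⠂⠂⠀⠿
⠀⠀⠒⣿⠂⠒⠒⠀⠿
⠀⠀⣿⣿⠒⠴⠂⠀⠿
⠀⠀⣿⠿⣿⠒⠴⠀⠿
⠿⠿⠿⠿⠿⠿⠿⠿⠿

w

⠀⠀⠀⠀⠀⠀⠀⠀⠿
⠀⠀⠀⠀⠀⠀⠀⠀⠿
⠀⠀⣿⠴⠂⠒⠒⠀⠿
⠀⠀⠂⠒⠂⠴⠒⠀⠿
⠀⠀⠂⠴⣾⣿⣿⠀⠿
⠀⠀⠂⠒⠒⠂⠂⠀⠿
⠀⠀⠒⣿⠂⠒⠒⠀⠿
⠀⠀⣿⣿⠒⠴⠂⠀⠿
⠀⠀⣿⠿⣿⠒⠴⠀⠿

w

⠀⠀⠀⠀⠀⠀⠀⠀⠿
⠀⠀⠀⠀⠀⠀⠀⠀⠿
⠀⠀⠴⠒⣿⠂⣿⠀⠿
⠀⠀⣿⠴⠂⠒⠒⠀⠿
⠀⠀⠂⠒⣾⠴⠒⠀⠿
⠀⠀⠂⠴⠂⣿⣿⠀⠿
⠀⠀⠂⠒⠒⠂⠂⠀⠿
⠀⠀⠒⣿⠂⠒⠒⠀⠿
⠀⠀⣿⣿⠒⠴⠂⠀⠿

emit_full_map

⠴⠒⣿⠂⣿
⣿⠴⠂⠒⠒
⠂⠒⣾⠴⠒
⠂⠴⠂⣿⣿
⠂⠒⠒⠂⠂
⠒⣿⠂⠒⠒
⣿⣿⠒⠴⠂
⣿⠿⣿⠒⠴

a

⠀⠀⠀⠀⠀⠀⠀⠀⠀
⠀⠀⠀⠀⠀⠀⠀⠀⠀
⠀⠀⠂⠴⠒⣿⠂⣿⠀
⠀⠀⠿⣿⠴⠂⠒⠒⠀
⠀⠀⠒⠂⣾⠂⠴⠒⠀
⠀⠀⠴⠂⠴⠂⣿⣿⠀
⠀⠀⠿⠂⠒⠒⠂⠂⠀
⠀⠀⠀⠒⣿⠂⠒⠒⠀
⠀⠀⠀⣿⣿⠒⠴⠂⠀

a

⠀⠀⠀⠀⠀⠀⠀⠀⠀
⠀⠀⠀⠀⠀⠀⠀⠀⠀
⠀⠀⠒⠂⠴⠒⣿⠂⣿
⠀⠀⠂⠿⣿⠴⠂⠒⠒
⠀⠀⠒⠒⣾⠒⠂⠴⠒
⠀⠀⠒⠴⠂⠴⠂⣿⣿
⠀⠀⠒⠿⠂⠒⠒⠂⠂
⠀⠀⠀⠀⠒⣿⠂⠒⠒
⠀⠀⠀⠀⣿⣿⠒⠴⠂

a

⠀⠀⠀⠀⠀⠀⠀⠀⠀
⠀⠀⠀⠀⠀⠀⠀⠀⠀
⠀⠀⠴⠒⠂⠴⠒⣿⠂
⠀⠀⣿⠂⠿⣿⠴⠂⠒
⠀⠀⠒⠒⣾⠂⠒⠂⠴
⠀⠀⠂⠒⠴⠂⠴⠂⣿
⠀⠀⠒⠒⠿⠂⠒⠒⠂
⠀⠀⠀⠀⠀⠒⣿⠂⠒
⠀⠀⠀⠀⠀⣿⣿⠒⠴

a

⠀⠀⠀⠀⠀⠀⠀⠀⠀
⠀⠀⠀⠀⠀⠀⠀⠀⠀
⠀⠀⠂⠴⠒⠂⠴⠒⣿
⠀⠀⠴⣿⠂⠿⣿⠴⠂
⠀⠀⠒⠒⣾⠒⠂⠒⠂
⠀⠀⠂⠂⠒⠴⠂⠴⠂
⠀⠀⠒⠒⠒⠿⠂⠒⠒
⠀⠀⠀⠀⠀⠀⠒⣿⠂
⠀⠀⠀⠀⠀⠀⣿⣿⠒

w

⠀⠀⠀⠀⠀⠀⠀⠀⠀
⠀⠀⠀⠀⠀⠀⠀⠀⠀
⠀⠀⠂⠂⠂⠂⠴⠀⠀
⠀⠀⠂⠴⠒⠂⠴⠒⣿
⠀⠀⠴⣿⣾⠿⣿⠴⠂
⠀⠀⠒⠒⠒⠒⠂⠒⠂
⠀⠀⠂⠂⠒⠴⠂⠴⠂
⠀⠀⠒⠒⠒⠿⠂⠒⠒
⠀⠀⠀⠀⠀⠀⠒⣿⠂

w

⠀⠀⠀⠀⠀⠀⠀⠀⠀
⠀⠀⠀⠀⠀⠀⠀⠀⠀
⠀⠀⠿⠴⠂⠒⣿⠀⠀
⠀⠀⠂⠂⠂⠂⠴⠀⠀
⠀⠀⠂⠴⣾⠂⠴⠒⣿
⠀⠀⠴⣿⠂⠿⣿⠴⠂
⠀⠀⠒⠒⠒⠒⠂⠒⠂
⠀⠀⠂⠂⠒⠴⠂⠴⠂
⠀⠀⠒⠒⠒⠿⠂⠒⠒

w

⠀⠀⠀⠀⠀⠀⠀⠀⠀
⠀⠀⠀⠀⠀⠀⠀⠀⠀
⠀⠀⠒⠂⠂⣿⠴⠀⠀
⠀⠀⠿⠴⠂⠒⣿⠀⠀
⠀⠀⠂⠂⣾⠂⠴⠀⠀
⠀⠀⠂⠴⠒⠂⠴⠒⣿
⠀⠀⠴⣿⠂⠿⣿⠴⠂
⠀⠀⠒⠒⠒⠒⠂⠒⠂
⠀⠀⠂⠂⠒⠴⠂⠴⠂

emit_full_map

⠒⠂⠂⣿⠴⠀⠀⠀⠀
⠿⠴⠂⠒⣿⠀⠀⠀⠀
⠂⠂⣾⠂⠴⠀⠀⠀⠀
⠂⠴⠒⠂⠴⠒⣿⠂⣿
⠴⣿⠂⠿⣿⠴⠂⠒⠒
⠒⠒⠒⠒⠂⠒⠂⠴⠒
⠂⠂⠒⠴⠂⠴⠂⣿⣿
⠒⠒⠒⠿⠂⠒⠒⠂⠂
⠀⠀⠀⠀⠒⣿⠂⠒⠒
⠀⠀⠀⠀⣿⣿⠒⠴⠂
⠀⠀⠀⠀⣿⠿⣿⠒⠴

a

⠀⠀⠀⠀⠀⠀⠀⠀⠀
⠀⠀⠀⠀⠀⠀⠀⠀⠀
⠀⠀⠂⠒⠂⠂⣿⠴⠀
⠀⠀⠿⠿⠴⠂⠒⣿⠀
⠀⠀⠂⠂⣾⠂⠂⠴⠀
⠀⠀⠒⠂⠴⠒⠂⠴⠒
⠀⠀⣿⠴⣿⠂⠿⣿⠴
⠀⠀⠀⠒⠒⠒⠒⠂⠒
⠀⠀⠀⠂⠂⠒⠴⠂⠴

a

⠀⠀⠀⠀⠀⠀⠀⠀⠀
⠀⠀⠀⠀⠀⠀⠀⠀⠀
⠀⠀⣿⠂⠒⠂⠂⣿⠴
⠀⠀⠂⠿⠿⠴⠂⠒⣿
⠀⠀⣿⠂⣾⠂⠂⠂⠴
⠀⠀⠒⠒⠂⠴⠒⠂⠴
⠀⠀⠴⣿⠴⣿⠂⠿⣿
⠀⠀⠀⠀⠒⠒⠒⠒⠂
⠀⠀⠀⠀⠂⠂⠒⠴⠂

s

⠀⠀⠀⠀⠀⠀⠀⠀⠀
⠀⠀⣿⠂⠒⠂⠂⣿⠴
⠀⠀⠂⠿⠿⠴⠂⠒⣿
⠀⠀⣿⠂⠂⠂⠂⠂⠴
⠀⠀⠒⠒⣾⠴⠒⠂⠴
⠀⠀⠴⣿⠴⣿⠂⠿⣿
⠀⠀⠴⠴⠒⠒⠒⠒⠂
⠀⠀⠀⠀⠂⠂⠒⠴⠂
⠀⠀⠀⠀⠒⠒⠒⠿⠂

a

⠀⠀⠀⠀⠀⠀⠀⠀⠀
⠀⠀⠀⣿⠂⠒⠂⠂⣿
⠀⠀⠂⠂⠿⠿⠴⠂⠒
⠀⠀⠿⣿⠂⠂⠂⠂⠂
⠀⠀⣿⠒⣾⠂⠴⠒⠂
⠀⠀⣿⠴⣿⠴⣿⠂⠿
⠀⠀⣿⠴⠴⠒⠒⠒⠒
⠀⠀⠀⠀⠀⠂⠂⠒⠴
⠀⠀⠀⠀⠀⠒⠒⠒⠿

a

⠀⠀⠀⠀⠀⠀⠀⠀⠀
⠀⠀⠀⠀⣿⠂⠒⠂⠂
⠀⠀⣿⠂⠂⠿⠿⠴⠂
⠀⠀⣿⠿⣿⠂⠂⠂⠂
⠀⠀⠴⣿⣾⠒⠂⠴⠒
⠀⠀⣿⣿⠴⣿⠴⣿⠂
⠀⠀⠂⣿⠴⠴⠒⠒⠒
⠀⠀⠀⠀⠀⠀⠂⠂⠒
⠀⠀⠀⠀⠀⠀⠒⠒⠒

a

⠀⠀⠀⠀⠀⠀⠀⠀⠀
⠀⠀⠀⠀⠀⣿⠂⠒⠂
⠀⠀⠂⣿⠂⠂⠿⠿⠴
⠀⠀⠒⣿⠿⣿⠂⠂⠂
⠀⠀⠒⠴⣾⠒⠒⠂⠴
⠀⠀⠒⣿⣿⠴⣿⠴⣿
⠀⠀⣿⠂⣿⠴⠴⠒⠒
⠀⠀⠀⠀⠀⠀⠀⠂⠂
⠀⠀⠀⠀⠀⠀⠀⠒⠒

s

⠀⠀⠀⠀⠀⣿⠂⠒⠂
⠀⠀⠂⣿⠂⠂⠿⠿⠴
⠀⠀⠒⣿⠿⣿⠂⠂⠂
⠀⠀⠒⠴⣿⠒⠒⠂⠴
⠀⠀⠒⣿⣾⠴⣿⠴⣿
⠀⠀⣿⠂⣿⠴⠴⠒⠒
⠀⠀⣿⣿⠴⠒⠿⠂⠂
⠀⠀⠀⠀⠀⠀⠀⠒⠒
⠀⠀⠀⠀⠀⠀⠀⠀⠀

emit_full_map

⠀⠀⠀⣿⠂⠒⠂⠂⣿⠴⠀⠀⠀⠀
⠂⣿⠂⠂⠿⠿⠴⠂⠒⣿⠀⠀⠀⠀
⠒⣿⠿⣿⠂⠂⠂⠂⠂⠴⠀⠀⠀⠀
⠒⠴⣿⠒⠒⠂⠴⠒⠂⠴⠒⣿⠂⣿
⠒⣿⣾⠴⣿⠴⣿⠂⠿⣿⠴⠂⠒⠒
⣿⠂⣿⠴⠴⠒⠒⠒⠒⠂⠒⠂⠴⠒
⣿⣿⠴⠒⠿⠂⠂⠒⠴⠂⠴⠂⣿⣿
⠀⠀⠀⠀⠀⠒⠒⠒⠿⠂⠒⠒⠂⠂
⠀⠀⠀⠀⠀⠀⠀⠀⠀⠒⣿⠂⠒⠒
⠀⠀⠀⠀⠀⠀⠀⠀⠀⣿⣿⠒⠴⠂
⠀⠀⠀⠀⠀⠀⠀⠀⠀⣿⠿⣿⠒⠴

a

⠀⠀⠀⠀⠀⠀⣿⠂⠒
⠀⠀⠀⠂⣿⠂⠂⠿⠿
⠀⠀⠒⠒⣿⠿⣿⠂⠂
⠀⠀⠒⠒⠴⣿⠒⠒⠂
⠀⠀⠒⠒⣾⣿⠴⣿⠴
⠀⠀⣿⣿⠂⣿⠴⠴⠒
⠀⠀⠂⣿⣿⠴⠒⠿⠂
⠀⠀⠀⠀⠀⠀⠀⠀⠒
⠀⠀⠀⠀⠀⠀⠀⠀⠀

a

⠀⠀⠀⠀⠀⠀⠀⣿⠂
⠀⠀⠀⠀⠂⣿⠂⠂⠿
⠀⠀⣿⠒⠒⣿⠿⣿⠂
⠀⠀⠂⠒⠒⠴⣿⠒⠒
⠀⠀⠒⠒⣾⣿⣿⠴⣿
⠀⠀⠴⣿⣿⠂⣿⠴⠴
⠀⠀⠒⠂⣿⣿⠴⠒⠿
⠀⠀⠀⠀⠀⠀⠀⠀⠀
⠀⠀⠀⠀⠀⠀⠀⠀⠀

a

⠀⠀⠀⠀⠀⠀⠀⠀⣿
⠀⠀⠀⠀⠀⠂⣿⠂⠂
⠀⠀⠒⣿⠒⠒⣿⠿⣿
⠀⠀⠂⠂⠒⠒⠴⣿⠒
⠀⠀⣿⠒⣾⠒⣿⣿⠴
⠀⠀⠴⠴⣿⣿⠂⣿⠴
⠀⠀⠂⠒⠂⣿⣿⠴⠒
⠀⠀⠀⠀⠀⠀⠀⠀⠀
⠀⠀⠀⠀⠀⠀⠀⠀⠀

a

⠀⠀⠀⠀⠀⠀⠀⠀⠀
⠀⠀⠀⠀⠀⠀⠂⣿⠂
⠀⠀⠴⠒⣿⠒⠒⣿⠿
⠀⠀⠒⠂⠂⠒⠒⠴⣿
⠀⠀⣿⣿⣾⠒⠒⣿⣿
⠀⠀⠒⠴⠴⣿⣿⠂⣿
⠀⠀⠒⠂⠒⠂⣿⣿⠴
⠀⠀⠀⠀⠀⠀⠀⠀⠀
⠀⠀⠀⠀⠀⠀⠀⠀⠀

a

⠀⠀⠀⠀⠀⠀⠀⠀⠀
⠀⠀⠀⠀⠀⠀⠀⠂⣿
⠀⠀⣿⠴⠒⣿⠒⠒⣿
⠀⠀⣿⠒⠂⠂⠒⠒⠴
⠀⠀⠂⣿⣾⠒⠒⠒⣿
⠀⠀⣿⠒⠴⠴⣿⣿⠂
⠀⠀⠂⠒⠂⠒⠂⣿⣿
⠀⠀⠀⠀⠀⠀⠀⠀⠀
⠀⠀⠀⠀⠀⠀⠀⠀⠀

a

⠀⠀⠀⠀⠀⠀⠀⠀⠀
⠀⠀⠀⠀⠀⠀⠀⠀⠂
⠀⠀⠂⣿⠴⠒⣿⠒⠒
⠀⠀⠒⣿⠒⠂⠂⠒⠒
⠀⠀⠒⠂⣾⣿⠒⠒⠒
⠀⠀⠿⣿⠒⠴⠴⣿⣿
⠀⠀⠂⠂⠒⠂⠒⠂⣿
⠀⠀⠀⠀⠀⠀⠀⠀⠀
⠀⠀⠀⠀⠀⠀⠀⠀⠀

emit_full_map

⠀⠀⠀⠀⠀⠀⠀⠀⠀⣿⠂⠒⠂⠂⣿⠴⠀⠀⠀⠀
⠀⠀⠀⠀⠀⠀⠂⣿⠂⠂⠿⠿⠴⠂⠒⣿⠀⠀⠀⠀
⠂⣿⠴⠒⣿⠒⠒⣿⠿⣿⠂⠂⠂⠂⠂⠴⠀⠀⠀⠀
⠒⣿⠒⠂⠂⠒⠒⠴⣿⠒⠒⠂⠴⠒⠂⠴⠒⣿⠂⣿
⠒⠂⣾⣿⠒⠒⠒⣿⣿⠴⣿⠴⣿⠂⠿⣿⠴⠂⠒⠒
⠿⣿⠒⠴⠴⣿⣿⠂⣿⠴⠴⠒⠒⠒⠒⠂⠒⠂⠴⠒
⠂⠂⠒⠂⠒⠂⣿⣿⠴⠒⠿⠂⠂⠒⠴⠂⠴⠂⣿⣿
⠀⠀⠀⠀⠀⠀⠀⠀⠀⠀⠀⠒⠒⠒⠿⠂⠒⠒⠂⠂
⠀⠀⠀⠀⠀⠀⠀⠀⠀⠀⠀⠀⠀⠀⠀⠒⣿⠂⠒⠒
⠀⠀⠀⠀⠀⠀⠀⠀⠀⠀⠀⠀⠀⠀⠀⣿⣿⠒⠴⠂
⠀⠀⠀⠀⠀⠀⠀⠀⠀⠀⠀⠀⠀⠀⠀⣿⠿⣿⠒⠴
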